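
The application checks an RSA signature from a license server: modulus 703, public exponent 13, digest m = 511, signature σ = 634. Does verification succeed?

Squares mod 703: σ^1≡634, σ^2≡543, σ^4≡292, σ^8≡201
13 = 8 + 4 + 1, so σ^13 ≡ 201·292·634 ≡ 235 (mod 703)
235 ≠ 511, so verification fails.

fails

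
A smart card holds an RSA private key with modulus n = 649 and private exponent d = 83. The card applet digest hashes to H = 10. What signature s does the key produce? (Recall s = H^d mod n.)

120

H^2 ≡ 10^2 = 100
H^4 ≡ 100^2 = 10000 ≡ 265
H^8 ≡ 265^2 = 70225 ≡ 133
H^16 ≡ 133^2 = 17689 ≡ 166
H^32 ≡ 166^2 = 27556 ≡ 298
H^64 ≡ 298^2 = 88804 ≡ 540
83 = 64 + 16 + 2 + 1, so H^83 ≡ 540·166·100·10 ≡ 120 (mod 649)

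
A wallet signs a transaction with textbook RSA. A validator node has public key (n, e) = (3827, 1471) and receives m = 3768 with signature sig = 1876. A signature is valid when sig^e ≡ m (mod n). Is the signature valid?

valid

sig^2 ≡ 1876^2 = 3519376 ≡ 2363
sig^4 ≡ 2363^2 = 5583769 ≡ 176
sig^8 ≡ 176^2 = 30976 ≡ 360
sig^16 ≡ 360^2 = 129600 ≡ 3309
sig^32 ≡ 3309^2 = 10949481 ≡ 434
sig^64 ≡ 434^2 = 188356 ≡ 833
sig^128 ≡ 833^2 = 693889 ≡ 1202
sig^256 ≡ 1202^2 = 1444804 ≡ 2025
sig^512 ≡ 2025^2 = 4100625 ≡ 1908
sig^1024 ≡ 1908^2 = 3640464 ≡ 987
1471 = 1024 + 256 + 128 + 32 + 16 + 8 + 4 + 2 + 1, so sig^1471 ≡ 987·2025·1202·434·3309·360·176·2363·1876 ≡ 3768 (mod 3827)
Since 3768 equals the digest 3768, verification succeeds.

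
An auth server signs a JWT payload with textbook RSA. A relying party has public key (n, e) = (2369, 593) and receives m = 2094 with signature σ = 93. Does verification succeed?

passes

σ^2 ≡ 93^2 = 8649 ≡ 1542
σ^4 ≡ 1542^2 = 2377764 ≡ 1657
σ^8 ≡ 1657^2 = 2745649 ≡ 2347
σ^16 ≡ 2347^2 = 5508409 ≡ 484
σ^32 ≡ 484^2 = 234256 ≡ 2094
σ^64 ≡ 2094^2 = 4384836 ≡ 2186
σ^128 ≡ 2186^2 = 4778596 ≡ 323
σ^256 ≡ 323^2 = 104329 ≡ 93
σ^512 ≡ 93^2 = 8649 ≡ 1542
593 = 512 + 64 + 16 + 1, so σ^593 ≡ 1542·2186·484·93 ≡ 2094 (mod 2369)
σ^593 mod 2369 = 2094 matches m.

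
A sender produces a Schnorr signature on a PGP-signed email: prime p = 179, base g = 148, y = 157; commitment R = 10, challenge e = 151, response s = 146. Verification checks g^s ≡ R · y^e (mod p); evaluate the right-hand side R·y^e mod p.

117

157^2 = 24649 ≡ 126
157^4 ≡ 126^2 = 15876 ≡ 124
157^8 ≡ 124^2 = 15376 ≡ 161
157^16 ≡ 161^2 = 25921 ≡ 145
157^32 ≡ 145^2 = 21025 ≡ 82
157^64 ≡ 82^2 = 6724 ≡ 101
157^128 ≡ 101^2 = 10201 ≡ 177
151 = 128 + 16 + 4 + 2 + 1, so 157^151 ≡ 177·145·124·126·157 ≡ 137 (mod 179)
R · y^e ≡ 10·137 = 1370 ≡ 117 (mod 179)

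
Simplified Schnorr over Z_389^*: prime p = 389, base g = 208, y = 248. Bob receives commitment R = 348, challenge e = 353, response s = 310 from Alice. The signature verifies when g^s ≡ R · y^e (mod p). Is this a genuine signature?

genuine

g^s mod p:
208^2 = 43264 ≡ 85
208^4 ≡ 85^2 = 7225 ≡ 223
208^8 ≡ 223^2 = 49729 ≡ 326
208^16 ≡ 326^2 = 106276 ≡ 79
208^32 ≡ 79^2 = 6241 ≡ 17
208^64 ≡ 17^2 = 289
208^128 ≡ 289^2 = 83521 ≡ 275
208^256 ≡ 275^2 = 75625 ≡ 159
310 = 256 + 32 + 16 + 4 + 2, so 208^310 ≡ 159·17·79·223·85 ≡ 210 (mod 389)
R · y^e mod p:
248^2 = 61504 ≡ 42
248^4 ≡ 42^2 = 1764 ≡ 208
248^8 ≡ 208^2 = 43264 ≡ 85
248^16 ≡ 85^2 = 7225 ≡ 223
248^32 ≡ 223^2 = 49729 ≡ 326
248^64 ≡ 326^2 = 106276 ≡ 79
248^128 ≡ 79^2 = 6241 ≡ 17
248^256 ≡ 17^2 = 289
353 = 256 + 64 + 32 + 1, so 248^353 ≡ 289·79·326·248 ≡ 289 (mod 389)
348·289 = 100572 ≡ 210 (mod 389)
210 ≡ 210 (mod 389); signature holds.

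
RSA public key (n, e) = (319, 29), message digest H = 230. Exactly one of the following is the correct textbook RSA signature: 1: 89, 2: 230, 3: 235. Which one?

Candidate 1: Squares mod 319: 89^1≡89, 89^2≡265, 89^4≡45, 89^8≡111, 89^16≡199; 29 = 16 + 8 + 4 + 1, so 89^29 ≡ 199·111·45·89 ≡ 89 (mod 319)
Candidate 2: Squares mod 319: 230^1≡230, 230^2≡265, 230^4≡45, 230^8≡111, 230^16≡199; 29 = 16 + 8 + 4 + 1, so 230^29 ≡ 199·111·45·230 ≡ 230 (mod 319)
  → matches H = 230
Candidate 3: Squares mod 319: 235^1≡235, 235^2≡38, 235^4≡168, 235^8≡152, 235^16≡136; 29 = 16 + 8 + 4 + 1, so 235^29 ≡ 136·152·168·235 ≡ 3 (mod 319)

2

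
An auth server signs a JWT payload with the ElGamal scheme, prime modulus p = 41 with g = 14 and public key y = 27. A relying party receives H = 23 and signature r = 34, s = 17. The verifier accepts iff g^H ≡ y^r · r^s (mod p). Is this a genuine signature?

forged

Left side g^H mod p:
14^23 mod 41 = 3
Right side y^r · r^s mod p:
27^34 mod 41 = 32
34^17 mod 41 = 11
32·11 = 352 ≡ 24 (mod 41)
3 ≠ 24, so verification fails.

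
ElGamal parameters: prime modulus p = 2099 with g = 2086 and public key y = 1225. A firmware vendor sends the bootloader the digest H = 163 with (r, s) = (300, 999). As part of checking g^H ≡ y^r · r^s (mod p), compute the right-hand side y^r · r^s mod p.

Squares mod 2099: 1225^1≡1225, 1225^2≡1939, 1225^4≡412, 1225^8≡1824, 1225^16≡61, 1225^32≡1622, 1225^64≡837, 1225^128≡1602, 1225^256≡1426
300 = 256 + 32 + 8 + 4, so 1225^300 ≡ 1426·1622·1824·412 ≡ 501 (mod 2099)
Squares mod 2099: 300^1≡300, 300^2≡1842, 300^4≡980, 300^8≡1157, 300^16≡1586, 300^32≡794, 300^64≡736, 300^128≡154, 300^256≡627, 300^512≡616
999 = 512 + 256 + 128 + 64 + 32 + 4 + 2 + 1, so 300^999 ≡ 616·627·154·736·794·980·1842·300 ≡ 271 (mod 2099)
y^r · r^s ≡ 501·271 = 135771 ≡ 1435 (mod 2099)

1435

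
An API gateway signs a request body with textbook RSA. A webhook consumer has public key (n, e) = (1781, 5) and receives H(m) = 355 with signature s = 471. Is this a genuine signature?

forged

s^2 ≡ 471^2 = 221841 ≡ 997
s^4 ≡ 997^2 = 994009 ≡ 211
5 = 4 + 1, so s^5 ≡ 211·471 ≡ 1426 (mod 1781)
s^5 mod 1781 = 1426, but H(m) = 355.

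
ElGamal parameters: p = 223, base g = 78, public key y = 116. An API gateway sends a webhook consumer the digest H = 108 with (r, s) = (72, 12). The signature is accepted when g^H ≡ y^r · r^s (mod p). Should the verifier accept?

accept

Left side g^H mod p:
78^2 = 6084 ≡ 63
78^4 ≡ 63^2 = 3969 ≡ 178
78^8 ≡ 178^2 = 31684 ≡ 18
78^16 ≡ 18^2 = 324 ≡ 101
78^32 ≡ 101^2 = 10201 ≡ 166
78^64 ≡ 166^2 = 27556 ≡ 127
108 = 64 + 32 + 8 + 4, so 78^108 ≡ 127·166·18·178 ≡ 28 (mod 223)
Right side y^r · r^s mod p:
116^2 = 13456 ≡ 76
116^4 ≡ 76^2 = 5776 ≡ 201
116^8 ≡ 201^2 = 40401 ≡ 38
116^16 ≡ 38^2 = 1444 ≡ 106
116^32 ≡ 106^2 = 11236 ≡ 86
116^64 ≡ 86^2 = 7396 ≡ 37
72 = 64 + 8, so 116^72 ≡ 37·38 ≡ 68 (mod 223)
72^2 = 5184 ≡ 55
72^4 ≡ 55^2 = 3025 ≡ 126
72^8 ≡ 126^2 = 15876 ≡ 43
12 = 8 + 4, so 72^12 ≡ 43·126 ≡ 66 (mod 223)
68·66 = 4488 ≡ 28 (mod 223)
28 ≡ 28 (mod 223), so the signature is genuine.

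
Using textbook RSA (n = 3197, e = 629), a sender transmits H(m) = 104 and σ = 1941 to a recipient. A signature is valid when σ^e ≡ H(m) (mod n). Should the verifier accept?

accept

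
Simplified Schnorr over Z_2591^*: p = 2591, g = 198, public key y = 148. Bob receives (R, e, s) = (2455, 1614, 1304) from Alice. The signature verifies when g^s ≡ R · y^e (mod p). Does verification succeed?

g^s mod p:
Squares mod 2591: 198^1≡198, 198^2≡339, 198^4≡917, 198^8≡1405, 198^16≡2274, 198^32≡2031, 198^64≡89, 198^128≡148, 198^256≡1176, 198^512≡1973, 198^1024≡1047
1304 = 1024 + 256 + 16 + 8, so 198^1304 ≡ 1047·1176·2274·1405 ≡ 953 (mod 2591)
R · y^e mod p:
Squares mod 2591: 148^1≡148, 148^2≡1176, 148^4≡1973, 148^8≡1047, 148^16≡216, 148^32≡18, 148^64≡324, 148^128≡1336, 148^256≡2288, 148^512≡1124, 148^1024≡1559
1614 = 1024 + 512 + 64 + 8 + 4 + 2, so 148^1614 ≡ 1559·1124·324·1047·1973·1176 ≡ 177 (mod 2591)
2455·177 = 434535 ≡ 1838 (mod 2591)
953 ≠ 1838; the check fails.

fails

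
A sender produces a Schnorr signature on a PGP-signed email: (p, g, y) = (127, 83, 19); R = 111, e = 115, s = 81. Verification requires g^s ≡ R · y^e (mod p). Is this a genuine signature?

forged

g^s mod p:
83^2 = 6889 ≡ 31
83^4 ≡ 31^2 = 961 ≡ 72
83^8 ≡ 72^2 = 5184 ≡ 104
83^16 ≡ 104^2 = 10816 ≡ 21
83^32 ≡ 21^2 = 441 ≡ 60
83^64 ≡ 60^2 = 3600 ≡ 44
81 = 64 + 16 + 1, so 83^81 ≡ 44·21·83 ≡ 111 (mod 127)
R · y^e mod p:
19^2 = 361 ≡ 107
19^4 ≡ 107^2 = 11449 ≡ 19
19^8 ≡ 19^2 = 361 ≡ 107
19^16 ≡ 107^2 = 11449 ≡ 19
19^32 ≡ 19^2 = 361 ≡ 107
19^64 ≡ 107^2 = 11449 ≡ 19
115 = 64 + 32 + 16 + 2 + 1, so 19^115 ≡ 19·107·19·107·19 ≡ 19 (mod 127)
111·19 = 2109 ≡ 77 (mod 127)
111 ≠ 77; the check fails.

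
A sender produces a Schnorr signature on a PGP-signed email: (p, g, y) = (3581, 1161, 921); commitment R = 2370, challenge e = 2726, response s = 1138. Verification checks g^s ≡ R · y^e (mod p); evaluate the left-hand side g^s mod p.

1161^2 = 1347921 ≡ 1465
1161^4 ≡ 1465^2 = 2146225 ≡ 1206
1161^8 ≡ 1206^2 = 1454436 ≡ 550
1161^16 ≡ 550^2 = 302500 ≡ 1696
1161^32 ≡ 1696^2 = 2876416 ≡ 873
1161^64 ≡ 873^2 = 762129 ≡ 2957
1161^128 ≡ 2957^2 = 8743849 ≡ 2628
1161^256 ≡ 2628^2 = 6906384 ≡ 2216
1161^512 ≡ 2216^2 = 4910656 ≡ 1105
1161^1024 ≡ 1105^2 = 1221025 ≡ 3485
1138 = 1024 + 64 + 32 + 16 + 2, so 1161^1138 ≡ 3485·2957·873·1696·1465 ≡ 1191 (mod 3581)

1191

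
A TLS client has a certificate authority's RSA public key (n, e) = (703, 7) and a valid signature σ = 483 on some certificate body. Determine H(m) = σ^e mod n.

350

Squares mod 703: σ^1≡483, σ^2≡596, σ^4≡201
7 = 4 + 2 + 1, so σ^7 ≡ 201·596·483 ≡ 350 (mod 703)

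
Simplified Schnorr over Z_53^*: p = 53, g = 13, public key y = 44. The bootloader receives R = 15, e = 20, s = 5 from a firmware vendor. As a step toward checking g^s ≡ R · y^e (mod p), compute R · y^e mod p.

28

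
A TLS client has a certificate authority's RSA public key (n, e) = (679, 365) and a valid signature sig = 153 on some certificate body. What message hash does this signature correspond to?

111

sig^365 mod 679 = 111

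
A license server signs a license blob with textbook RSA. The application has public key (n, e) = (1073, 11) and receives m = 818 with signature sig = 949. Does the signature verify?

does not verify

sig^11 mod 1073 = 577
577 ≠ 818, so verification fails.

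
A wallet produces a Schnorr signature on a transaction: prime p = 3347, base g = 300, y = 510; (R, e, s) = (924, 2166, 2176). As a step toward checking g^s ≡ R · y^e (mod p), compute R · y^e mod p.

510^2 = 260100 ≡ 2381
510^4 ≡ 2381^2 = 5669161 ≡ 2690
510^8 ≡ 2690^2 = 7236100 ≡ 3233
510^16 ≡ 3233^2 = 10452289 ≡ 2955
510^32 ≡ 2955^2 = 8732025 ≡ 3049
510^64 ≡ 3049^2 = 9296401 ≡ 1782
510^128 ≡ 1782^2 = 3175524 ≡ 2568
510^256 ≡ 2568^2 = 6594624 ≡ 1034
510^512 ≡ 1034^2 = 1069156 ≡ 1463
510^1024 ≡ 1463^2 = 2140369 ≡ 1636
510^2048 ≡ 1636^2 = 2676496 ≡ 2243
2166 = 2048 + 64 + 32 + 16 + 4 + 2, so 510^2166 ≡ 2243·1782·3049·2955·2690·2381 ≡ 1761 (mod 3347)
R · y^e ≡ 924·1761 = 1627164 ≡ 522 (mod 3347)

522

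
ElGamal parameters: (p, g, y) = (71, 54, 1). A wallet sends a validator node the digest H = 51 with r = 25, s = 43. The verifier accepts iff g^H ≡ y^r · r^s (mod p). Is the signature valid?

invalid

Left side g^H mod p:
54^2 = 2916 ≡ 5
54^4 ≡ 5^2 = 25
54^8 ≡ 25^2 = 625 ≡ 57
54^16 ≡ 57^2 = 3249 ≡ 54
54^32 ≡ 54^2 = 2916 ≡ 5
51 = 32 + 16 + 2 + 1, so 54^51 ≡ 5·54·5·54 ≡ 54 (mod 71)
Right side y^r · r^s mod p:
1^2 = 1
1^4 ≡ 1^2 = 1
1^8 ≡ 1^2 = 1
1^16 ≡ 1^2 = 1
25 = 16 + 8 + 1, so 1^25 ≡ 1·1·1 ≡ 1 (mod 71)
25^2 = 625 ≡ 57
25^4 ≡ 57^2 = 3249 ≡ 54
25^8 ≡ 54^2 = 2916 ≡ 5
25^16 ≡ 5^2 = 25
25^32 ≡ 25^2 = 625 ≡ 57
43 = 32 + 8 + 2 + 1, so 25^43 ≡ 57·5·57·25 ≡ 5 (mod 71)
1·5 = 5 ≡ 5 (mod 71)
54 ≠ 5, so verification fails.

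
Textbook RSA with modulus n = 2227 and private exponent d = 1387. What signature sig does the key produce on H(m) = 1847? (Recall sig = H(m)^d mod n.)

981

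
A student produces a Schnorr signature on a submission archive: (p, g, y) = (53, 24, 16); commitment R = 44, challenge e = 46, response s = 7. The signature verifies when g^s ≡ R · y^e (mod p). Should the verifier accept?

accept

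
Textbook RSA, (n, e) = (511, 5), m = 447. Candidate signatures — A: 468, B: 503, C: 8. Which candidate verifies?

B

Candidate A: Squares mod 511: 468^1≡468, 468^2≡316, 468^4≡211; 5 = 4 + 1, so 468^5 ≡ 211·468 ≡ 125 (mod 511)
Candidate B: Squares mod 511: 503^1≡503, 503^2≡64, 503^4≡8; 5 = 4 + 1, so 503^5 ≡ 8·503 ≡ 447 (mod 511)
  → matches m = 447
Candidate C: Squares mod 511: 8^1≡8, 8^2≡64, 8^4≡8; 5 = 4 + 1, so 8^5 ≡ 8·8 ≡ 64 (mod 511)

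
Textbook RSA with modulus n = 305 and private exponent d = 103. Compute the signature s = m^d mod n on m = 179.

m^2 ≡ 179^2 = 32041 ≡ 16
m^4 ≡ 16^2 = 256
m^8 ≡ 256^2 = 65536 ≡ 266
m^16 ≡ 266^2 = 70756 ≡ 301
m^32 ≡ 301^2 = 90601 ≡ 16
m^64 ≡ 16^2 = 256
103 = 64 + 32 + 4 + 2 + 1, so m^103 ≡ 256·16·256·16·179 ≡ 164 (mod 305)

164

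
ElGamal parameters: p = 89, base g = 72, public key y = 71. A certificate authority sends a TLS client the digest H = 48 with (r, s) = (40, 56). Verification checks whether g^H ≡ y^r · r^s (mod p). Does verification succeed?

passes

Left side g^H mod p:
Squares mod 89: 72^1≡72, 72^2≡22, 72^4≡39, 72^8≡8, 72^16≡64, 72^32≡2
48 = 32 + 16, so 72^48 ≡ 2·64 ≡ 39 (mod 89)
Right side y^r · r^s mod p:
Squares mod 89: 71^1≡71, 71^2≡57, 71^4≡45, 71^8≡67, 71^16≡39, 71^32≡8
40 = 32 + 8, so 71^40 ≡ 8·67 ≡ 2 (mod 89)
Squares mod 89: 40^1≡40, 40^2≡87, 40^4≡4, 40^8≡16, 40^16≡78, 40^32≡32
56 = 32 + 16 + 8, so 40^56 ≡ 32·78·16 ≡ 64 (mod 89)
2·64 = 128 ≡ 39 (mod 89)
39 ≡ 39 (mod 89), so the signature is genuine.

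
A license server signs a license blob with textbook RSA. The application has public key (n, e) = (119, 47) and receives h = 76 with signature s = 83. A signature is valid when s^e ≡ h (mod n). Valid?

s^2 ≡ 83^2 = 6889 ≡ 106
s^4 ≡ 106^2 = 11236 ≡ 50
s^8 ≡ 50^2 = 2500 ≡ 1
s^16 ≡ 1^2 = 1
s^32 ≡ 1^2 = 1
47 = 32 + 8 + 4 + 2 + 1, so s^47 ≡ 1·1·50·106·83 ≡ 76 (mod 119)
76 = h, so the signature checks out.

yes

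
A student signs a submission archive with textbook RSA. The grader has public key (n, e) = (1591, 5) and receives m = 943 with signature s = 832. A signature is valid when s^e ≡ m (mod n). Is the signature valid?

invalid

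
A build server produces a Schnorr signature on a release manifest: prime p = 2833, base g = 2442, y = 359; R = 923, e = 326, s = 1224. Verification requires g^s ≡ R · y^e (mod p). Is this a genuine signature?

genuine

g^s mod p:
2442^1224 mod 2833 = 2626
R · y^e mod p:
359^326 mod 2833 = 1559
923·1559 = 1438957 ≡ 2626 (mod 2833)
2626 ≡ 2626 (mod 2833); signature holds.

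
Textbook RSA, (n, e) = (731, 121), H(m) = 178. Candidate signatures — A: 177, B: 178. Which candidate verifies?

Candidate A: 177^2 = 31329 ≡ 627; 177^4 ≡ 627^2 = 393129 ≡ 582; 177^8 ≡ 582^2 = 338724 ≡ 271; 177^16 ≡ 271^2 = 73441 ≡ 341; 177^32 ≡ 341^2 = 116281 ≡ 52; 177^64 ≡ 52^2 = 2704 ≡ 511; 121 = 64 + 32 + 16 + 8 + 1, so 177^121 ≡ 511·52·341·271·177 ≡ 605 (mod 731)
Candidate B: 178^2 = 31684 ≡ 251; 178^4 ≡ 251^2 = 63001 ≡ 135; 178^8 ≡ 135^2 = 18225 ≡ 681; 178^16 ≡ 681^2 = 463761 ≡ 307; 178^32 ≡ 307^2 = 94249 ≡ 681; 178^64 ≡ 681^2 = 463761 ≡ 307; 121 = 64 + 32 + 16 + 8 + 1, so 178^121 ≡ 307·681·307·681·178 ≡ 178 (mod 731)
  → matches H(m) = 178

B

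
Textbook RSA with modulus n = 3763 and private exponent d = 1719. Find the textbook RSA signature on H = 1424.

H^2 ≡ 1424^2 = 2027776 ≡ 3282
H^4 ≡ 3282^2 = 10771524 ≡ 1818
H^8 ≡ 1818^2 = 3305124 ≡ 1210
H^16 ≡ 1210^2 = 1464100 ≡ 293
H^32 ≡ 293^2 = 85849 ≡ 3063
H^64 ≡ 3063^2 = 9381969 ≡ 810
H^128 ≡ 810^2 = 656100 ≡ 1338
H^256 ≡ 1338^2 = 1790244 ≡ 2819
H^512 ≡ 2819^2 = 7946761 ≡ 3068
H^1024 ≡ 3068^2 = 9412624 ≡ 1361
1719 = 1024 + 512 + 128 + 32 + 16 + 4 + 2 + 1, so H^1719 ≡ 1361·3068·1338·3063·293·1818·3282·1424 ≡ 611 (mod 3763)

611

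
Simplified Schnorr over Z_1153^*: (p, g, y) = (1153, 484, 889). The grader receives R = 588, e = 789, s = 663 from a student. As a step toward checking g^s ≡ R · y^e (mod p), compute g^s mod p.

Squares mod 1153: 484^1≡484, 484^2≡197, 484^4≡760, 484^8≡1100, 484^16≡503, 484^32≡502, 484^64≡650, 484^128≡502, 484^256≡650, 484^512≡502
663 = 512 + 128 + 16 + 4 + 2 + 1, so 484^663 ≡ 502·502·503·760·197·484 ≡ 641 (mod 1153)

641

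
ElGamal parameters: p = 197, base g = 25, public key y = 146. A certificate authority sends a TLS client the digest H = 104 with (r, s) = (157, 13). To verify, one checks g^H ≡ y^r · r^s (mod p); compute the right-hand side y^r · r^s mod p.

146^2 = 21316 ≡ 40
146^4 ≡ 40^2 = 1600 ≡ 24
146^8 ≡ 24^2 = 576 ≡ 182
146^16 ≡ 182^2 = 33124 ≡ 28
146^32 ≡ 28^2 = 784 ≡ 193
146^64 ≡ 193^2 = 37249 ≡ 16
146^128 ≡ 16^2 = 256 ≡ 59
157 = 128 + 16 + 8 + 4 + 1, so 146^157 ≡ 59·28·182·24·146 ≡ 9 (mod 197)
157^2 = 24649 ≡ 24
157^4 ≡ 24^2 = 576 ≡ 182
157^8 ≡ 182^2 = 33124 ≡ 28
13 = 8 + 4 + 1, so 157^13 ≡ 28·182·157 ≡ 55 (mod 197)
y^r · r^s ≡ 9·55 = 495 ≡ 101 (mod 197)

101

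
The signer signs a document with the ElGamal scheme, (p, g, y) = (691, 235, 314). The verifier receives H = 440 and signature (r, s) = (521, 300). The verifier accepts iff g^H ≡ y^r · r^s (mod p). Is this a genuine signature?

Left side g^H mod p:
Squares mod 691: 235^1≡235, 235^2≡636, 235^4≡261, 235^8≡403, 235^16≡24, 235^32≡576, 235^64≡96, 235^128≡233, 235^256≡391
440 = 256 + 128 + 32 + 16 + 8, so 235^440 ≡ 391·233·576·24·403 ≡ 497 (mod 691)
Right side y^r · r^s mod p:
Squares mod 691: 314^1≡314, 314^2≡474, 314^4≡101, 314^8≡527, 314^16≡638, 314^32≡45, 314^64≡643, 314^128≡231, 314^256≡154, 314^512≡222
521 = 512 + 8 + 1, so 314^521 ≡ 222·527·314 ≡ 483 (mod 691)
Squares mod 691: 521^1≡521, 521^2≡569, 521^4≡373, 521^8≡238, 521^16≡673, 521^32≡324, 521^64≡635, 521^128≡372, 521^256≡184
300 = 256 + 32 + 8 + 4, so 521^300 ≡ 184·324·238·373 ≡ 441 (mod 691)
483·441 = 213003 ≡ 175 (mod 691)
497 ≠ 175, so verification fails.

forged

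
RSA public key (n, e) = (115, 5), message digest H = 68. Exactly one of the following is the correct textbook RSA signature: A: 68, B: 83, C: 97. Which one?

A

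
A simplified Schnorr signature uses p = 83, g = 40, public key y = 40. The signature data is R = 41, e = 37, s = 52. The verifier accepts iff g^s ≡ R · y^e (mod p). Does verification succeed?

passes

g^s mod p:
Squares mod 83: 40^1≡40, 40^2≡23, 40^4≡31, 40^8≡48, 40^16≡63, 40^32≡68
52 = 32 + 16 + 4, so 40^52 ≡ 68·63·31 ≡ 4 (mod 83)
R · y^e mod p:
Squares mod 83: 40^1≡40, 40^2≡23, 40^4≡31, 40^8≡48, 40^16≡63, 40^32≡68
37 = 32 + 4 + 1, so 40^37 ≡ 68·31·40 ≡ 75 (mod 83)
41·75 = 3075 ≡ 4 (mod 83)
4 ≡ 4 (mod 83); signature holds.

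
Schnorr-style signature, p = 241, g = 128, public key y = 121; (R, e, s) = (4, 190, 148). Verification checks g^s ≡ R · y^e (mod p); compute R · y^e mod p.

16

121^190 mod 241 = 4
R · y^e ≡ 4·4 = 16 ≡ 16 (mod 241)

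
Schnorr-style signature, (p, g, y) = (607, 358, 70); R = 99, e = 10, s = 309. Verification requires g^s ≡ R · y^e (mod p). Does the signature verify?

does not verify

g^s mod p:
Squares mod 607: 358^1≡358, 358^2≡87, 358^4≡285, 358^8≡494, 358^16≡22, 358^32≡484, 358^64≡561, 358^128≡295, 358^256≡224
309 = 256 + 32 + 16 + 4 + 1, so 358^309 ≡ 224·484·22·285·358 ≡ 92 (mod 607)
R · y^e mod p:
Squares mod 607: 70^1≡70, 70^2≡44, 70^4≡115, 70^8≡478
10 = 8 + 2, so 70^10 ≡ 478·44 ≡ 394 (mod 607)
99·394 = 39006 ≡ 158 (mod 607)
92 ≠ 158; the check fails.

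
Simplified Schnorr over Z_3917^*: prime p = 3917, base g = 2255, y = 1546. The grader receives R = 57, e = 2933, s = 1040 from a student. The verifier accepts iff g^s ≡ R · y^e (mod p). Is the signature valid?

g^s mod p:
2255^1040 mod 3917 = 2529
R · y^e mod p:
1546^2933 mod 3917 = 869
57·869 = 49533 ≡ 2529 (mod 3917)
2529 ≡ 2529 (mod 3917); signature holds.

valid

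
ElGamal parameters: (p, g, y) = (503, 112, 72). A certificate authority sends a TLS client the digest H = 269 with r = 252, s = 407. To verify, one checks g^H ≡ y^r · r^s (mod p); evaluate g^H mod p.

294

112^2 = 12544 ≡ 472
112^4 ≡ 472^2 = 222784 ≡ 458
112^8 ≡ 458^2 = 209764 ≡ 13
112^16 ≡ 13^2 = 169
112^32 ≡ 169^2 = 28561 ≡ 393
112^64 ≡ 393^2 = 154449 ≡ 28
112^128 ≡ 28^2 = 784 ≡ 281
112^256 ≡ 281^2 = 78961 ≡ 493
269 = 256 + 8 + 4 + 1, so 112^269 ≡ 493·13·458·112 ≡ 294 (mod 503)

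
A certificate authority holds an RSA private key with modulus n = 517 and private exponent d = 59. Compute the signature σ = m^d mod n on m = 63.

205

m^59 mod 517 = 205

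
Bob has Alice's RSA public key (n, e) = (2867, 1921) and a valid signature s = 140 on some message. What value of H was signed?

140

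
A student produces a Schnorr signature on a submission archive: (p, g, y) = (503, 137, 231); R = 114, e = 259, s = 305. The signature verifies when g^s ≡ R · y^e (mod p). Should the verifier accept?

g^s mod p:
137^2 = 18769 ≡ 158
137^4 ≡ 158^2 = 24964 ≡ 317
137^8 ≡ 317^2 = 100489 ≡ 392
137^16 ≡ 392^2 = 153664 ≡ 249
137^32 ≡ 249^2 = 62001 ≡ 132
137^64 ≡ 132^2 = 17424 ≡ 322
137^128 ≡ 322^2 = 103684 ≡ 66
137^256 ≡ 66^2 = 4356 ≡ 332
305 = 256 + 32 + 16 + 1, so 137^305 ≡ 332·132·249·137 ≡ 303 (mod 503)
R · y^e mod p:
231^2 = 53361 ≡ 43
231^4 ≡ 43^2 = 1849 ≡ 340
231^8 ≡ 340^2 = 115600 ≡ 413
231^16 ≡ 413^2 = 170569 ≡ 52
231^32 ≡ 52^2 = 2704 ≡ 189
231^64 ≡ 189^2 = 35721 ≡ 8
231^128 ≡ 8^2 = 64
231^256 ≡ 64^2 = 4096 ≡ 72
259 = 256 + 2 + 1, so 231^259 ≡ 72·43·231 ≡ 413 (mod 503)
114·413 = 47082 ≡ 303 (mod 503)
303 ≡ 303 (mod 503); signature holds.

accept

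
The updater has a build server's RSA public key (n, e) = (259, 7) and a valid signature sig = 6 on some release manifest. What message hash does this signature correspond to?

216

sig^2 ≡ 6^2 = 36
sig^4 ≡ 36^2 = 1296 ≡ 1
7 = 4 + 2 + 1, so sig^7 ≡ 1·36·6 ≡ 216 (mod 259)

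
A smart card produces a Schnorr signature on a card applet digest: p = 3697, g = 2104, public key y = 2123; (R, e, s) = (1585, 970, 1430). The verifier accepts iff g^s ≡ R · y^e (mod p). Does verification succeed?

passes

g^s mod p:
Squares mod 3697: 2104^1≡2104, 2104^2≡1507, 2104^4≡1091, 2104^8≡3544, 2104^16≡1227, 2104^32≡850, 2104^64≡1585, 2104^128≡1962, 2104^256≡867, 2104^512≡1198, 2104^1024≡768
1430 = 1024 + 256 + 128 + 16 + 4 + 2, so 2104^1430 ≡ 768·867·1962·1227·1091·1507 ≡ 401 (mod 3697)
R · y^e mod p:
Squares mod 3697: 2123^1≡2123, 2123^2≡486, 2123^4≡3285, 2123^8≡3379, 2123^16≡1305, 2123^32≡2405, 2123^64≡1917, 2123^128≡71, 2123^256≡1344, 2123^512≡2200
970 = 512 + 256 + 128 + 64 + 8 + 2, so 2123^970 ≡ 2200·1344·71·1917·3379·486 ≡ 1626 (mod 3697)
1585·1626 = 2577210 ≡ 401 (mod 3697)
401 ≡ 401 (mod 3697); signature holds.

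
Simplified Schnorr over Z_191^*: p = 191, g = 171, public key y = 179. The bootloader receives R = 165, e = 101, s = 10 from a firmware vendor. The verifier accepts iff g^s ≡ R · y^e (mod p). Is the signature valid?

valid

g^s mod p:
Squares mod 191: 171^1≡171, 171^2≡18, 171^4≡133, 171^8≡117
10 = 8 + 2, so 171^10 ≡ 117·18 ≡ 5 (mod 191)
R · y^e mod p:
Squares mod 191: 179^1≡179, 179^2≡144, 179^4≡108, 179^8≡13, 179^16≡169, 179^32≡102, 179^64≡90
101 = 64 + 32 + 4 + 1, so 179^101 ≡ 90·102·108·179 ≡ 110 (mod 191)
165·110 = 18150 ≡ 5 (mod 191)
5 ≡ 5 (mod 191); signature holds.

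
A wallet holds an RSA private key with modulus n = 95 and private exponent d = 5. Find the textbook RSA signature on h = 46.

31

Squares mod 95: h^1≡46, h^2≡26, h^4≡11
5 = 4 + 1, so h^5 ≡ 11·46 ≡ 31 (mod 95)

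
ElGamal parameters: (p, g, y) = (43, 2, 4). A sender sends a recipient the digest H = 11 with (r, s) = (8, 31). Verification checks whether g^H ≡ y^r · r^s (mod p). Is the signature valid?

Left side g^H mod p:
2^2 = 4
2^4 ≡ 4^2 = 16
2^8 ≡ 16^2 = 256 ≡ 41
11 = 8 + 2 + 1, so 2^11 ≡ 41·4·2 ≡ 27 (mod 43)
Right side y^r · r^s mod p:
4^2 = 16
4^4 ≡ 16^2 = 256 ≡ 41
4^8 ≡ 41^2 = 1681 ≡ 4
8^2 = 64 ≡ 21
8^4 ≡ 21^2 = 441 ≡ 11
8^8 ≡ 11^2 = 121 ≡ 35
8^16 ≡ 35^2 = 1225 ≡ 21
31 = 16 + 8 + 4 + 2 + 1, so 8^31 ≡ 21·35·11·21·8 ≡ 39 (mod 43)
4·39 = 156 ≡ 27 (mod 43)
27 ≡ 27 (mod 43), so the signature is genuine.

valid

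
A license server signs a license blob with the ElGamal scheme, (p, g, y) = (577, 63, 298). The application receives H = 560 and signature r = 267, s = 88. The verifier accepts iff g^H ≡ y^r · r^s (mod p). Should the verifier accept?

accept

Left side g^H mod p:
63^560 mod 577 = 54
Right side y^r · r^s mod p:
298^267 mod 577 = 361
267^88 mod 577 = 144
361·144 = 51984 ≡ 54 (mod 577)
54 ≡ 54 (mod 577), so the signature is genuine.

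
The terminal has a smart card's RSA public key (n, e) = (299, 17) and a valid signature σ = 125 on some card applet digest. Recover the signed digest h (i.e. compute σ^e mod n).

Squares mod 299: σ^1≡125, σ^2≡77, σ^4≡248, σ^8≡209, σ^16≡27
17 = 16 + 1, so σ^17 ≡ 27·125 ≡ 86 (mod 299)

86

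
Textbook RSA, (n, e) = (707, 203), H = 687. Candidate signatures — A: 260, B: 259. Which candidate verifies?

A

Candidate A: 260^2 = 67600 ≡ 435; 260^4 ≡ 435^2 = 189225 ≡ 456; 260^8 ≡ 456^2 = 207936 ≡ 78; 260^16 ≡ 78^2 = 6084 ≡ 428; 260^32 ≡ 428^2 = 183184 ≡ 71; 260^64 ≡ 71^2 = 5041 ≡ 92; 260^128 ≡ 92^2 = 8464 ≡ 687; 203 = 128 + 64 + 8 + 2 + 1, so 260^203 ≡ 687·92·78·435·260 ≡ 687 (mod 707)
  → matches H = 687
Candidate B: 259^2 = 67081 ≡ 623; 259^4 ≡ 623^2 = 388129 ≡ 693; 259^8 ≡ 693^2 = 480249 ≡ 196; 259^16 ≡ 196^2 = 38416 ≡ 238; 259^32 ≡ 238^2 = 56644 ≡ 84; 259^64 ≡ 84^2 = 7056 ≡ 693; 259^128 ≡ 693^2 = 480249 ≡ 196; 203 = 128 + 64 + 8 + 2 + 1, so 259^203 ≡ 196·693·196·623·259 ≡ 161 (mod 707)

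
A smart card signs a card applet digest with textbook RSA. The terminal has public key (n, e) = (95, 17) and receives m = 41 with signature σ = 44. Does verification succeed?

σ^2 ≡ 44^2 = 1936 ≡ 36
σ^4 ≡ 36^2 = 1296 ≡ 61
σ^8 ≡ 61^2 = 3721 ≡ 16
σ^16 ≡ 16^2 = 256 ≡ 66
17 = 16 + 1, so σ^17 ≡ 66·44 ≡ 54 (mod 95)
The recovered value 54 does not match the digest 41.

fails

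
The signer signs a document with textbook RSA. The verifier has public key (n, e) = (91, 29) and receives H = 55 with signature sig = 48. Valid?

Squares mod 91: sig^1≡48, sig^2≡29, sig^4≡22, sig^8≡29, sig^16≡22
29 = 16 + 8 + 4 + 1, so sig^29 ≡ 22·29·22·48 ≡ 55 (mod 91)
Since 55 equals the digest 55, verification succeeds.

yes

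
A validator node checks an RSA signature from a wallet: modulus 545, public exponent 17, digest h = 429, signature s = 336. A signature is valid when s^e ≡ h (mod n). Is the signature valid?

invalid

s^2 ≡ 336^2 = 112896 ≡ 81
s^4 ≡ 81^2 = 6561 ≡ 21
s^8 ≡ 21^2 = 441
s^16 ≡ 441^2 = 194481 ≡ 461
17 = 16 + 1, so s^17 ≡ 461·336 ≡ 116 (mod 545)
s^17 mod 545 = 116, but h = 429.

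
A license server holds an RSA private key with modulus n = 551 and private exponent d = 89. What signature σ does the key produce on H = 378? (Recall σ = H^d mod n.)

465

Squares mod 551: H^1≡378, H^2≡175, H^4≡320, H^8≡465, H^16≡233, H^32≡291, H^64≡378
89 = 64 + 16 + 8 + 1, so H^89 ≡ 378·233·465·378 ≡ 465 (mod 551)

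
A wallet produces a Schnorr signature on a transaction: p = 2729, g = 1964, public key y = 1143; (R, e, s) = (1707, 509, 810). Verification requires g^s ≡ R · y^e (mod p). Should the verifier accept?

accept

g^s mod p:
1964^2 = 3857296 ≡ 1219
1964^4 ≡ 1219^2 = 1485961 ≡ 1385
1964^8 ≡ 1385^2 = 1918225 ≡ 2467
1964^16 ≡ 2467^2 = 6086089 ≡ 419
1964^32 ≡ 419^2 = 175561 ≡ 905
1964^64 ≡ 905^2 = 819025 ≡ 325
1964^128 ≡ 325^2 = 105625 ≡ 1923
1964^256 ≡ 1923^2 = 3697929 ≡ 134
1964^512 ≡ 134^2 = 17956 ≡ 1582
810 = 512 + 256 + 32 + 8 + 2, so 1964^810 ≡ 1582·134·905·2467·1219 ≡ 806 (mod 2729)
R · y^e mod p:
1143^2 = 1306449 ≡ 1987
1143^4 ≡ 1987^2 = 3948169 ≡ 2035
1143^8 ≡ 2035^2 = 4141225 ≡ 1332
1143^16 ≡ 1332^2 = 1774224 ≡ 374
1143^32 ≡ 374^2 = 139876 ≡ 697
1143^64 ≡ 697^2 = 485809 ≡ 47
1143^128 ≡ 47^2 = 2209
1143^256 ≡ 2209^2 = 4879681 ≡ 229
509 = 256 + 128 + 64 + 32 + 16 + 8 + 4 + 1, so 1143^509 ≡ 229·2209·47·697·374·1332·2035·1143 ≡ 90 (mod 2729)
1707·90 = 153630 ≡ 806 (mod 2729)
806 ≡ 806 (mod 2729); signature holds.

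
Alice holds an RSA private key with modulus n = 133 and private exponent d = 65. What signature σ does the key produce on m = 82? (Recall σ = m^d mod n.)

m^2 ≡ 82^2 = 6724 ≡ 74
m^4 ≡ 74^2 = 5476 ≡ 23
m^8 ≡ 23^2 = 529 ≡ 130
m^16 ≡ 130^2 = 16900 ≡ 9
m^32 ≡ 9^2 = 81
m^64 ≡ 81^2 = 6561 ≡ 44
65 = 64 + 1, so m^65 ≡ 44·82 ≡ 17 (mod 133)

17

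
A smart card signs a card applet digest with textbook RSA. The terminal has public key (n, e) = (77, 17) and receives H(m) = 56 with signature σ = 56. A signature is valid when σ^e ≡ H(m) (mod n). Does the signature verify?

verifies

σ^2 ≡ 56^2 = 3136 ≡ 56
σ^4 ≡ 56^2 = 3136 ≡ 56
σ^8 ≡ 56^2 = 3136 ≡ 56
σ^16 ≡ 56^2 = 3136 ≡ 56
17 = 16 + 1, so σ^17 ≡ 56·56 ≡ 56 (mod 77)
56 = H(m), so the signature checks out.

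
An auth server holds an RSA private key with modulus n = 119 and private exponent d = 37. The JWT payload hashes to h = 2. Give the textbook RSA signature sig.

h^2 ≡ 2^2 = 4
h^4 ≡ 4^2 = 16
h^8 ≡ 16^2 = 256 ≡ 18
h^16 ≡ 18^2 = 324 ≡ 86
h^32 ≡ 86^2 = 7396 ≡ 18
37 = 32 + 4 + 1, so h^37 ≡ 18·16·2 ≡ 100 (mod 119)

100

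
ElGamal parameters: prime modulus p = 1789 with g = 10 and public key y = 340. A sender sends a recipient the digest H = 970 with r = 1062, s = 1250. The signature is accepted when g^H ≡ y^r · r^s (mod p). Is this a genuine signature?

Left side g^H mod p:
10^2 = 100
10^4 ≡ 100^2 = 10000 ≡ 1055
10^8 ≡ 1055^2 = 1113025 ≡ 267
10^16 ≡ 267^2 = 71289 ≡ 1518
10^32 ≡ 1518^2 = 2304324 ≡ 92
10^64 ≡ 92^2 = 8464 ≡ 1308
10^128 ≡ 1308^2 = 1710864 ≡ 580
10^256 ≡ 580^2 = 336400 ≡ 68
10^512 ≡ 68^2 = 4624 ≡ 1046
970 = 512 + 256 + 128 + 64 + 8 + 2, so 10^970 ≡ 1046·68·580·1308·267·100 ≡ 570 (mod 1789)
Right side y^r · r^s mod p:
340^2 = 115600 ≡ 1104
340^4 ≡ 1104^2 = 1218816 ≡ 507
340^8 ≡ 507^2 = 257049 ≡ 1222
340^16 ≡ 1222^2 = 1493284 ≡ 1258
340^32 ≡ 1258^2 = 1582564 ≡ 1088
340^64 ≡ 1088^2 = 1183744 ≡ 1215
340^128 ≡ 1215^2 = 1476225 ≡ 300
340^256 ≡ 300^2 = 90000 ≡ 550
340^512 ≡ 550^2 = 302500 ≡ 159
340^1024 ≡ 159^2 = 25281 ≡ 235
1062 = 1024 + 32 + 4 + 2, so 340^1062 ≡ 235·1088·507·1104 ≡ 1461 (mod 1789)
1062^2 = 1127844 ≡ 774
1062^4 ≡ 774^2 = 599076 ≡ 1550
1062^8 ≡ 1550^2 = 2402500 ≡ 1662
1062^16 ≡ 1662^2 = 2762244 ≡ 28
1062^32 ≡ 28^2 = 784
1062^64 ≡ 784^2 = 614656 ≡ 1029
1062^128 ≡ 1029^2 = 1058841 ≡ 1542
1062^256 ≡ 1542^2 = 2377764 ≡ 183
1062^512 ≡ 183^2 = 33489 ≡ 1287
1062^1024 ≡ 1287^2 = 1656369 ≡ 1544
1250 = 1024 + 128 + 64 + 32 + 2, so 1062^1250 ≡ 1544·1542·1029·784·774 ≡ 1580 (mod 1789)
1461·1580 = 2308380 ≡ 570 (mod 1789)
570 ≡ 570 (mod 1789), so the signature is genuine.

genuine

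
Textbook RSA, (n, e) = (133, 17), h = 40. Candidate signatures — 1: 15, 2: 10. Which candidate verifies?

2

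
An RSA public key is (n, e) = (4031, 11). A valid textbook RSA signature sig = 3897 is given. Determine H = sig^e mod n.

sig^2 ≡ 3897^2 = 15186609 ≡ 1832
sig^4 ≡ 1832^2 = 3356224 ≡ 2432
sig^8 ≡ 2432^2 = 5914624 ≡ 1147
11 = 8 + 2 + 1, so sig^11 ≡ 1147·1832·3897 ≡ 2707 (mod 4031)

2707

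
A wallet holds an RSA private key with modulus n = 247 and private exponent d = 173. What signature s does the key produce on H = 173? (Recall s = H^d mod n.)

205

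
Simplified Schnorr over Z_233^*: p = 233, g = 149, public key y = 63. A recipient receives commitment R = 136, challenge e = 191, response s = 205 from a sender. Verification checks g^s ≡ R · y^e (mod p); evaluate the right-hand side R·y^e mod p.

93

63^2 = 3969 ≡ 8
63^4 ≡ 8^2 = 64
63^8 ≡ 64^2 = 4096 ≡ 135
63^16 ≡ 135^2 = 18225 ≡ 51
63^32 ≡ 51^2 = 2601 ≡ 38
63^64 ≡ 38^2 = 1444 ≡ 46
63^128 ≡ 46^2 = 2116 ≡ 19
191 = 128 + 32 + 16 + 8 + 4 + 2 + 1, so 63^191 ≡ 19·38·51·135·64·8·63 ≡ 184 (mod 233)
R · y^e ≡ 136·184 = 25024 ≡ 93 (mod 233)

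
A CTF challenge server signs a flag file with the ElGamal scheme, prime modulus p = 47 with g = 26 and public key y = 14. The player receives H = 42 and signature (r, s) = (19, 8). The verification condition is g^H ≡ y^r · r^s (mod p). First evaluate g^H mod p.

28

Squares mod 47: 26^1≡26, 26^2≡18, 26^4≡42, 26^8≡25, 26^16≡14, 26^32≡8
42 = 32 + 8 + 2, so 26^42 ≡ 8·25·18 ≡ 28 (mod 47)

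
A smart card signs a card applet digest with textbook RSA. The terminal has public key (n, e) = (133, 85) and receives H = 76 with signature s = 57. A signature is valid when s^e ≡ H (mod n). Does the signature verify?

does not verify

s^2 ≡ 57^2 = 3249 ≡ 57
s^4 ≡ 57^2 = 3249 ≡ 57
s^8 ≡ 57^2 = 3249 ≡ 57
s^16 ≡ 57^2 = 3249 ≡ 57
s^32 ≡ 57^2 = 3249 ≡ 57
s^64 ≡ 57^2 = 3249 ≡ 57
85 = 64 + 16 + 4 + 1, so s^85 ≡ 57·57·57·57 ≡ 57 (mod 133)
s^85 mod 133 = 57, but H = 76.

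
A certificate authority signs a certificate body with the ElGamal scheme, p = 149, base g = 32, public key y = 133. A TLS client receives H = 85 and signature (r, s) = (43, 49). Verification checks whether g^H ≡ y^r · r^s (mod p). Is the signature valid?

invalid

Left side g^H mod p:
Squares mod 149: 32^1≡32, 32^2≡130, 32^4≡63, 32^8≡95, 32^16≡85, 32^32≡73, 32^64≡114
85 = 64 + 16 + 4 + 1, so 32^85 ≡ 114·85·63·32 ≡ 97 (mod 149)
Right side y^r · r^s mod p:
Squares mod 149: 133^1≡133, 133^2≡107, 133^4≡125, 133^8≡129, 133^16≡102, 133^32≡123
43 = 32 + 8 + 2 + 1, so 133^43 ≡ 123·129·107·133 ≡ 35 (mod 149)
Squares mod 149: 43^1≡43, 43^2≡61, 43^4≡145, 43^8≡16, 43^16≡107, 43^32≡125
49 = 32 + 16 + 1, so 43^49 ≡ 125·107·43 ≡ 134 (mod 149)
35·134 = 4690 ≡ 71 (mod 149)
97 ≠ 71, so verification fails.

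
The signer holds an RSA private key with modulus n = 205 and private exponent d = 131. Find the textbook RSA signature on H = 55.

H^2 ≡ 55^2 = 3025 ≡ 155
H^4 ≡ 155^2 = 24025 ≡ 40
H^8 ≡ 40^2 = 1600 ≡ 165
H^16 ≡ 165^2 = 27225 ≡ 165
H^32 ≡ 165^2 = 27225 ≡ 165
H^64 ≡ 165^2 = 27225 ≡ 165
H^128 ≡ 165^2 = 27225 ≡ 165
131 = 128 + 2 + 1, so H^131 ≡ 165·155·55 ≡ 120 (mod 205)

120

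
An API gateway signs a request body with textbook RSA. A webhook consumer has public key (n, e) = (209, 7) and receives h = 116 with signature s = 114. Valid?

no

s^7 mod 209 = 38
38 ≠ 116, so verification fails.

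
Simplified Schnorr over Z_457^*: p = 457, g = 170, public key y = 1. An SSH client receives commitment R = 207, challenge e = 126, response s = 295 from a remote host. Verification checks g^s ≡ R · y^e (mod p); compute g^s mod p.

207

Squares mod 457: 170^1≡170, 170^2≡109, 170^4≡456, 170^8≡1, 170^16≡1, 170^32≡1, 170^64≡1, 170^128≡1, 170^256≡1
295 = 256 + 32 + 4 + 2 + 1, so 170^295 ≡ 1·1·456·109·170 ≡ 207 (mod 457)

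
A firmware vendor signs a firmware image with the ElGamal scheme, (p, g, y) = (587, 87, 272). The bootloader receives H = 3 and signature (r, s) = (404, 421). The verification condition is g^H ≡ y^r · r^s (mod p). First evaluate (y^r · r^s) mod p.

272^404 mod 587 = 310
404^421 mod 587 = 100
y^r · r^s ≡ 310·100 = 31000 ≡ 476 (mod 587)

476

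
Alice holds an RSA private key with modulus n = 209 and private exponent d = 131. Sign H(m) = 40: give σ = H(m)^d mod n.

(H(m))^2 ≡ 40^2 = 1600 ≡ 137
(H(m))^4 ≡ 137^2 = 18769 ≡ 168
(H(m))^8 ≡ 168^2 = 28224 ≡ 9
(H(m))^16 ≡ 9^2 = 81
(H(m))^32 ≡ 81^2 = 6561 ≡ 82
(H(m))^64 ≡ 82^2 = 6724 ≡ 36
(H(m))^128 ≡ 36^2 = 1296 ≡ 42
131 = 128 + 2 + 1, so (H(m))^131 ≡ 42·137·40 ≡ 51 (mod 209)

51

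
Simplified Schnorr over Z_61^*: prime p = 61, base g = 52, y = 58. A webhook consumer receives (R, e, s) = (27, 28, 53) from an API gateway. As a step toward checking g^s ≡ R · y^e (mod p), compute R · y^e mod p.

3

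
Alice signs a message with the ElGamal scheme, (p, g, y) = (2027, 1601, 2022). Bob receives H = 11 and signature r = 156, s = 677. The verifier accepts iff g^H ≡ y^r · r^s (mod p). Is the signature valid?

invalid

Left side g^H mod p:
1601^2 = 2563201 ≡ 1073
1601^4 ≡ 1073^2 = 1151329 ≡ 2020
1601^8 ≡ 2020^2 = 4080400 ≡ 49
11 = 8 + 2 + 1, so 1601^11 ≡ 49·1073·1601 ≡ 548 (mod 2027)
Right side y^r · r^s mod p:
2022^2 = 4088484 ≡ 25
2022^4 ≡ 25^2 = 625
2022^8 ≡ 625^2 = 390625 ≡ 1441
2022^16 ≡ 1441^2 = 2076481 ≡ 833
2022^32 ≡ 833^2 = 693889 ≡ 655
2022^64 ≡ 655^2 = 429025 ≡ 1328
2022^128 ≡ 1328^2 = 1763584 ≡ 94
156 = 128 + 16 + 8 + 4, so 2022^156 ≡ 94·833·1441·625 ≡ 2012 (mod 2027)
156^2 = 24336 ≡ 12
156^4 ≡ 12^2 = 144
156^8 ≡ 144^2 = 20736 ≡ 466
156^16 ≡ 466^2 = 217156 ≡ 267
156^32 ≡ 267^2 = 71289 ≡ 344
156^64 ≡ 344^2 = 118336 ≡ 770
156^128 ≡ 770^2 = 592900 ≡ 1016
156^256 ≡ 1016^2 = 1032256 ≡ 513
156^512 ≡ 513^2 = 263169 ≡ 1686
677 = 512 + 128 + 32 + 4 + 1, so 156^677 ≡ 1686·1016·344·144·156 ≡ 1954 (mod 2027)
2012·1954 = 3931448 ≡ 1095 (mod 2027)
548 ≠ 1095, so verification fails.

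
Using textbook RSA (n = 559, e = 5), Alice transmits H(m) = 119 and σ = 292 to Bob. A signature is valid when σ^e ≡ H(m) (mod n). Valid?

Squares mod 559: σ^1≡292, σ^2≡296, σ^4≡412
5 = 4 + 1, so σ^5 ≡ 412·292 ≡ 119 (mod 559)
Since 119 equals the digest 119, verification succeeds.

yes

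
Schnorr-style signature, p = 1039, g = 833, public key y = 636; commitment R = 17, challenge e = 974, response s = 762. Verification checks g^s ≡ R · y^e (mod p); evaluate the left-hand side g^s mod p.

544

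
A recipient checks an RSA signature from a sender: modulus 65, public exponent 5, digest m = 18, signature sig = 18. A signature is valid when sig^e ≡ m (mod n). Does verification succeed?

sig^2 ≡ 18^2 = 324 ≡ 64
sig^4 ≡ 64^2 = 4096 ≡ 1
5 = 4 + 1, so sig^5 ≡ 1·18 ≡ 18 (mod 65)
18 = m, so the signature checks out.

passes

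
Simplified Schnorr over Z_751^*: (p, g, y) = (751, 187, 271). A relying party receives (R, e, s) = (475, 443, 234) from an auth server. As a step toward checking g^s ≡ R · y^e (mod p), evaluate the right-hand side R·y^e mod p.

271^2 = 73441 ≡ 594
271^4 ≡ 594^2 = 352836 ≡ 617
271^8 ≡ 617^2 = 380689 ≡ 683
271^16 ≡ 683^2 = 466489 ≡ 118
271^32 ≡ 118^2 = 13924 ≡ 406
271^64 ≡ 406^2 = 164836 ≡ 367
271^128 ≡ 367^2 = 134689 ≡ 260
271^256 ≡ 260^2 = 67600 ≡ 10
443 = 256 + 128 + 32 + 16 + 8 + 2 + 1, so 271^443 ≡ 10·260·406·118·683·594·271 ≡ 388 (mod 751)
R · y^e ≡ 475·388 = 184300 ≡ 305 (mod 751)

305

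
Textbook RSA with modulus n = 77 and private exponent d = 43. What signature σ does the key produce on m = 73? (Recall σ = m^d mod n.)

m^2 ≡ 73^2 = 5329 ≡ 16
m^4 ≡ 16^2 = 256 ≡ 25
m^8 ≡ 25^2 = 625 ≡ 9
m^16 ≡ 9^2 = 81 ≡ 4
m^32 ≡ 4^2 = 16
43 = 32 + 8 + 2 + 1, so m^43 ≡ 16·9·16·73 ≡ 24 (mod 77)

24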